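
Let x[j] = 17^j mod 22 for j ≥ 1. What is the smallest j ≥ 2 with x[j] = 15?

Computing terms: x[1] = 17, x[2] = 3, x[3] = 7, x[4] = 9, x[5] = 21, x[6] = 5, x[7] = 19, x[8] = 15, x[9] = 13, x[10] = 1, x[11] = 17.
The sequence repeats with period 10.
The value 15 first appears (with j ≥ 2) at x[8].

8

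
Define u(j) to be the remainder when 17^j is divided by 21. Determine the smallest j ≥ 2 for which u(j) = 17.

u(1) = 17,  u(2) = 16,  u(3) = 20,  u(4) = 4,  u(5) = 5,  u(6) = 1,  u(7) = 17.
The sequence repeats with period 6.
The value 17 next appears (with j ≥ 2) at u(7).

7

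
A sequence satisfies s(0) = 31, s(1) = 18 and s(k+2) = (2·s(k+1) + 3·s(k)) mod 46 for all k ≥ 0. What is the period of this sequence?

Listing terms: s(0) = 31; s(1) = 18; s(2) = 37; s(3) = 36; s(4) = 45; s(5) = 14; s(6) = 25; s(7) = 0; s(8) = 29; s(9) = 12; s(10) = 19; s(11) = 28; s(12) = 21; s(13) = 34; s(14) = 39; s(15) = 42; s(16) = 17; s(17) = 22; s(18) = 3; s(19) = 26; s(20) = 15; s(21) = 16; s(22) = 31; s(23) = 18.
Since (s(22), s(23)) = (s(0), s(1)) = (31, 18) (two consecutive terms determine the rest), the sequence is periodic with period 22.

22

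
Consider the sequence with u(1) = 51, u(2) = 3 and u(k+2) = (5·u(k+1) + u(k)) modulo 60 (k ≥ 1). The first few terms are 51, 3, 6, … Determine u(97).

51

Listing terms: u(1) = 51, u(2) = 3, u(3) = 6, u(4) = 33, u(5) = 51, u(6) = 48, u(7) = 51, u(8) = 3.
The sequence repeats with period 6.
(97 - 1) mod 6 = 0, so u(97) = u(1) = 51.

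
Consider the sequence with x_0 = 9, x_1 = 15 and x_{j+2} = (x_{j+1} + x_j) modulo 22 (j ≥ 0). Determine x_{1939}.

17

We have x_0 = 9; x_1 = 15; x_2 = 2; x_3 = 17; x_4 = 19; x_5 = 14; x_6 = 11; x_7 = 3; x_8 = 14; x_9 = 17; x_{10} = 9; x_{11} = 4; x_{12} = 13; x_{13} = 17; x_{14} = 8; x_{15} = 3; x_{16} = 11; x_{17} = 14; x_{18} = 3; x_{19} = 17; x_{20} = 20; x_{21} = 15; x_{22} = 13; x_{23} = 6; x_{24} = 19; x_{25} = 3; x_{26} = 0; x_{27} = 3; x_{28} = 3; x_{29} = 6; x_{30} = 9; x_{31} = 15.
The sequence repeats with period 30.
So x_{1939} = x_{0 + ((1939-0) mod 30)} = x_{19} = 17.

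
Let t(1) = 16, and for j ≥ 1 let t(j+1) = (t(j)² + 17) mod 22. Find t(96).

17

We have t(1) = 16, t(2) = 9, t(3) = 10, t(4) = 7, t(5) = 0, t(6) = 17, t(7) = 20, t(8) = 21, t(9) = 18, t(10) = 11, t(11) = 6, t(12) = 9.
Since t(12) = t(2) = 9, the sequence is eventually periodic: after a pre-period of length 1 it cycles with period 10.
For j ≥ 2, t(j) depends only on (j - 2) mod 10. (96 - 2) mod 10 = 4, so t(96) = t(6) = 17.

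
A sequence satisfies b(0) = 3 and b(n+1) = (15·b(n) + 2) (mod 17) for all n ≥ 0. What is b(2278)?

Listing terms: b(0) = 3,  b(1) = 13,  b(2) = 10,  b(3) = 16,  b(4) = 4,  b(5) = 11,  b(6) = 14,  b(7) = 8,  b(8) = 3.
Since b(8) = b(0) = 3, the sequence is periodic with period 8.
(2278 - 0) mod 8 = 6, so b(2278) = b(6) = 14.

14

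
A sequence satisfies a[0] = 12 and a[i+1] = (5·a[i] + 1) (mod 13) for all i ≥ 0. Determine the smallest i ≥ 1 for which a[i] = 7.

Listing terms: a[0] = 12, a[1] = 9, a[2] = 7, a[3] = 10, a[4] = 12.
The sequence repeats with period 4.
The value 7 first appears (with i ≥ 1) at a[2].

2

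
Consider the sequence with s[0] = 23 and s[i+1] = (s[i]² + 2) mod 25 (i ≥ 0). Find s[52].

s[0] = 23,  s[1] = 6,  s[2] = 13,  s[3] = 21,  s[4] = 18,  s[5] = 1,  s[6] = 3,  s[7] = 11,  s[8] = 23.
The sequence repeats with period 8.
(52 - 0) mod 8 = 4, so s[52] = s[4] = 18.

18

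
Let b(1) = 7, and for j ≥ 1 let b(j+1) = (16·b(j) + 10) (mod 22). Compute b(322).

Listing terms: b(1) = 7; b(2) = 12; b(3) = 4; b(4) = 8; b(5) = 6; b(6) = 18; b(7) = 12.
Since b(7) = b(2) = 12, the sequence is eventually periodic: after a pre-period of length 1 it cycles with period 5.
For j ≥ 2, b(j) depends only on (j - 2) mod 5. (322 - 2) mod 5 = 0, so b(322) = b(2) = 12.

12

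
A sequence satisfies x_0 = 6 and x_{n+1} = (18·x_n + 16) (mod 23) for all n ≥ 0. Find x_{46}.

17

We have x_0 = 6,  x_1 = 9,  x_2 = 17,  x_3 = 0,  x_4 = 16,  x_5 = 5,  x_6 = 14,  x_7 = 15,  x_8 = 10,  x_9 = 12,  x_{10} = 2,  x_{11} = 6.
Since x_{11} = x_0 = 6, the sequence is periodic with period 11.
So x_{46} = x_{0 + ((46-0) mod 11)} = x_2 = 17.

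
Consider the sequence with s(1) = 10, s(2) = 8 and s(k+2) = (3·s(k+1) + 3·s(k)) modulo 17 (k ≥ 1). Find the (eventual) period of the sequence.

Computing terms: s(1) = 10; s(2) = 8; s(3) = 3; s(4) = 16; s(5) = 6; s(6) = 15; s(7) = 12; s(8) = 13; s(9) = 7; s(10) = 9; s(11) = 14; s(12) = 1; s(13) = 11; s(14) = 2; s(15) = 5; s(16) = 4; s(17) = 10; s(18) = 8.
The sequence repeats with period 16.

16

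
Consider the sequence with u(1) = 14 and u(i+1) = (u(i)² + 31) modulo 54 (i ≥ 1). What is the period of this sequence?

Listing terms: u(1) = 14, u(2) = 11, u(3) = 44, u(4) = 23, u(5) = 20, u(6) = 53, u(7) = 32, u(8) = 29, u(9) = 8, u(10) = 41, u(11) = 38, u(12) = 17, u(13) = 50, u(14) = 47, u(15) = 26, u(16) = 5, u(17) = 2, u(18) = 35, u(19) = 14.
The sequence repeats with period 18.

18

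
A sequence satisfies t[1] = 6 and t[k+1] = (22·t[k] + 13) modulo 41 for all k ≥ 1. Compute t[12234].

We have t[1] = 6,  t[2] = 22,  t[3] = 5,  t[4] = 0,  t[5] = 13,  t[6] = 12,  t[7] = 31,  t[8] = 39,  t[9] = 10,  t[10] = 28,  t[11] = 14,  t[12] = 34,  t[13] = 23,  t[14] = 27,  t[15] = 33,  t[16] = 1,  t[17] = 35,  t[18] = 4,  t[19] = 19,  t[20] = 21,  t[21] = 24,  t[22] = 8,  t[23] = 25,  t[24] = 30,  t[25] = 17,  t[26] = 18,  t[27] = 40,  t[28] = 32,  t[29] = 20,  t[30] = 2,  t[31] = 16,  t[32] = 37,  t[33] = 7,  t[34] = 3,  t[35] = 38,  t[36] = 29,  t[37] = 36,  t[38] = 26,  t[39] = 11,  t[40] = 9,  t[41] = 6.
Since t[41] = t[1] = 6, the sequence is periodic with period 40.
(12234 - 1) mod 40 = 33, so t[12234] = t[34] = 3.

3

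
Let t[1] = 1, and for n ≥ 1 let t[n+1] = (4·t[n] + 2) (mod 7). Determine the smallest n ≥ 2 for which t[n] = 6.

2

Listing terms: t[1] = 1; t[2] = 6; t[3] = 5; t[4] = 1.
Since t[4] = t[1] = 1, the sequence is periodic with period 3.
The value 6 first appears (with n ≥ 2) at t[2].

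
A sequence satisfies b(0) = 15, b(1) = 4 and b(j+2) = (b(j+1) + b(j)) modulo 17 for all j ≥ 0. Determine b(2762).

Listing terms: b(0) = 15,  b(1) = 4,  b(2) = 2,  b(3) = 6,  b(4) = 8,  b(5) = 14,  b(6) = 5,  b(7) = 2,  b(8) = 7,  b(9) = 9,  b(10) = 16,  b(11) = 8,  b(12) = 7,  b(13) = 15,  b(14) = 5,  b(15) = 3,  b(16) = 8,  b(17) = 11,  b(18) = 2,  b(19) = 13,  b(20) = 15,  b(21) = 11,  b(22) = 9,  b(23) = 3,  b(24) = 12,  b(25) = 15,  b(26) = 10,  b(27) = 8,  b(28) = 1,  b(29) = 9,  b(30) = 10,  b(31) = 2,  b(32) = 12,  b(33) = 14,  b(34) = 9,  b(35) = 6,  b(36) = 15,  b(37) = 4.
The sequence repeats with period 36.
So b(2762) = b(0 + ((2762-0) mod 36)) = b(26) = 10.

10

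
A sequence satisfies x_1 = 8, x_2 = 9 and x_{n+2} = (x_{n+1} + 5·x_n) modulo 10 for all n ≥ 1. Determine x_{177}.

9

Listing terms: x_1 = 8,  x_2 = 9,  x_3 = 9,  x_4 = 4,  x_5 = 9,  x_6 = 9.
Since (x_5, x_6) = (x_2, x_3) = (9, 9) (two consecutive terms determine the rest), the sequence is eventually periodic: after a pre-period of length 1 it cycles with period 3.
For n ≥ 2, x_n depends only on (n - 2) mod 3. (177 - 2) mod 3 = 1, so x_{177} = x_3 = 9.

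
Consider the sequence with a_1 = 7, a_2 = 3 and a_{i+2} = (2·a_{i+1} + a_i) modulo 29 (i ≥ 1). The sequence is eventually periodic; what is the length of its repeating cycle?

Listing terms: a_1 = 7,  a_2 = 3,  a_3 = 13,  a_4 = 0,  a_5 = 13,  a_6 = 26,  a_7 = 7,  a_8 = 11,  a_9 = 0,  a_{10} = 11,  a_{11} = 22,  a_{12} = 26,  a_{13} = 16,  a_{14} = 0,  a_{15} = 16,  a_{16} = 3,  a_{17} = 22,  a_{18} = 18,  a_{19} = 0,  a_{20} = 18,  a_{21} = 7,  a_{22} = 3.
The sequence repeats with period 20.

20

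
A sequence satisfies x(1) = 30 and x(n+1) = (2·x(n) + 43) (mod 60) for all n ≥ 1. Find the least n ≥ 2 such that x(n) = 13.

6

Listing terms: x(1) = 30, x(2) = 43, x(3) = 9, x(4) = 1, x(5) = 45, x(6) = 13, x(7) = 9.
Since x(7) = x(3) = 9, the sequence is eventually periodic: after a pre-period of length 2 it cycles with period 4.
The value 13 first appears (with n ≥ 2) at x(6).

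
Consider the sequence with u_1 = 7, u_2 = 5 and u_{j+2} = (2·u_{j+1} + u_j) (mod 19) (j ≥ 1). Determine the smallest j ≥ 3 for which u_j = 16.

14

Listing terms: u_1 = 7, u_2 = 5, u_3 = 17, u_4 = 1, u_5 = 0, u_6 = 1, u_7 = 2, u_8 = 5, u_9 = 12, u_{10} = 10, u_{11} = 13, u_{12} = 17, u_{13} = 9, u_{14} = 16, u_{15} = 3, u_{16} = 3, u_{17} = 9, u_{18} = 2, u_{19} = 13, u_{20} = 9, u_{21} = 12, u_{22} = 14, u_{23} = 2, u_{24} = 18, u_{25} = 0, u_{26} = 18, u_{27} = 17, u_{28} = 14, u_{29} = 7, u_{30} = 9, u_{31} = 6, u_{32} = 2, u_{33} = 10, u_{34} = 3, u_{35} = 16, u_{36} = 16, u_{37} = 10, u_{38} = 17, u_{39} = 6, u_{40} = 10, u_{41} = 7, u_{42} = 5.
Since (u_{41}, u_{42}) = (u_1, u_2) = (7, 5) (two consecutive terms determine the rest), the sequence is periodic with period 40.
The value 16 first appears (with j ≥ 3) at u_{14}.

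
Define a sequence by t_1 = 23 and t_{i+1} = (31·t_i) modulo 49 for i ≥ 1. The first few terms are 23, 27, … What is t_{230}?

t_1 = 23,  t_2 = 27,  t_3 = 4,  t_4 = 26,  t_5 = 22,  t_6 = 45,  t_7 = 23.
Since t_7 = t_1 = 23, the sequence is periodic with period 6.
So t_{230} = t_{1 + ((230-1) mod 6)} = t_2 = 27.

27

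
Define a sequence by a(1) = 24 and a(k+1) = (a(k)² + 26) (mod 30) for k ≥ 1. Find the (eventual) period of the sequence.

6

a(1) = 24,  a(2) = 2,  a(3) = 0,  a(4) = 26,  a(5) = 12,  a(6) = 20,  a(7) = 6,  a(8) = 2.
Since a(8) = a(2) = 2, the sequence is eventually periodic: after a pre-period of length 1 it cycles with period 6.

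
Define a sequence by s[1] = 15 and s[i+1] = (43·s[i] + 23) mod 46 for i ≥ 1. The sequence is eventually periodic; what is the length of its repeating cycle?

We have s[1] = 15,  s[2] = 24,  s[3] = 43,  s[4] = 32,  s[5] = 19,  s[6] = 12,  s[7] = 33,  s[8] = 16,  s[9] = 21,  s[10] = 6,  s[11] = 5,  s[12] = 8,  s[13] = 45,  s[14] = 26,  s[15] = 37,  s[16] = 4,  s[17] = 11,  s[18] = 36,  s[19] = 7,  s[20] = 2,  s[21] = 17,  s[22] = 18,  s[23] = 15.
The sequence repeats with period 22.

22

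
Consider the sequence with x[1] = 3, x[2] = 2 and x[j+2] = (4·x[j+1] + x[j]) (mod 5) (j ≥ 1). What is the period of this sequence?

We have x[1] = 3,  x[2] = 2,  x[3] = 1,  x[4] = 1,  x[5] = 0,  x[6] = 1,  x[7] = 4,  x[8] = 2,  x[9] = 2,  x[10] = 0,  x[11] = 2,  x[12] = 3,  x[13] = 4,  x[14] = 4,  x[15] = 0,  x[16] = 4,  x[17] = 1,  x[18] = 3,  x[19] = 3,  x[20] = 0,  x[21] = 3,  x[22] = 2.
Since (x[21], x[22]) = (x[1], x[2]) = (3, 2) (two consecutive terms determine the rest), the sequence is periodic with period 20.

20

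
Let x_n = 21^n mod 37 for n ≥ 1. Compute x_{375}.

27

Computing terms: x_1 = 21; x_2 = 34; x_3 = 11; x_4 = 9; x_5 = 4; x_6 = 10; x_7 = 25; x_8 = 7; x_9 = 36; x_{10} = 16; x_{11} = 3; x_{12} = 26; x_{13} = 28; x_{14} = 33; x_{15} = 27; x_{16} = 12; x_{17} = 30; x_{18} = 1; x_{19} = 21.
Since x_{19} = x_1 = 21, the sequence is periodic with period 18.
(375 - 1) mod 18 = 14, so x_{375} = x_{15} = 27.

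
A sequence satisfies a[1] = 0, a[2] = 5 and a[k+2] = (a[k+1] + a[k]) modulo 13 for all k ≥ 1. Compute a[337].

0

Listing terms: a[1] = 0; a[2] = 5; a[3] = 5; a[4] = 10; a[5] = 2; a[6] = 12; a[7] = 1; a[8] = 0; a[9] = 1; a[10] = 1; a[11] = 2; a[12] = 3; a[13] = 5; a[14] = 8; a[15] = 0; a[16] = 8; a[17] = 8; a[18] = 3; a[19] = 11; a[20] = 1; a[21] = 12; a[22] = 0; a[23] = 12; a[24] = 12; a[25] = 11; a[26] = 10; a[27] = 8; a[28] = 5; a[29] = 0; a[30] = 5.
Since (a[29], a[30]) = (a[1], a[2]) = (0, 5) (two consecutive terms determine the rest), the sequence is periodic with period 28.
(337 - 1) mod 28 = 0, so a[337] = a[1] = 0.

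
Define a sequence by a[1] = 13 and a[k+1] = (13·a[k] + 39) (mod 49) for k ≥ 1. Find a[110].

33

Computing terms: a[1] = 13, a[2] = 12, a[3] = 48, a[4] = 26, a[5] = 34, a[6] = 40, a[7] = 20, a[8] = 5, a[9] = 6, a[10] = 19, a[11] = 41, a[12] = 33, a[13] = 27, a[14] = 47, a[15] = 13.
Since a[15] = a[1] = 13, the sequence is periodic with period 14.
(110 - 1) mod 14 = 11, so a[110] = a[12] = 33.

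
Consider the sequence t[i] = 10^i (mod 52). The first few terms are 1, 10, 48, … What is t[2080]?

Listing terms: t[0] = 1; t[1] = 10; t[2] = 48; t[3] = 12; t[4] = 16; t[5] = 4; t[6] = 40; t[7] = 36; t[8] = 48.
Since t[8] = t[2] = 48, the sequence is eventually periodic: after a pre-period of length 2 it cycles with period 6.
For i ≥ 2, t[i] depends only on (i - 2) mod 6. (2080 - 2) mod 6 = 2, so t[2080] = t[4] = 16.

16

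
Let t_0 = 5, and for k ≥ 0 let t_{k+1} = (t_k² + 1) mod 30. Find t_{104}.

17

We have t_0 = 5, t_1 = 26, t_2 = 17, t_3 = 20, t_4 = 11, t_5 = 2, t_6 = 5.
The sequence repeats with period 6.
(104 - 0) mod 6 = 2, so t_{104} = t_2 = 17.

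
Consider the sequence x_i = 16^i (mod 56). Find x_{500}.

32

Computing terms: x_0 = 1; x_1 = 16; x_2 = 32; x_3 = 8; x_4 = 16.
Since x_4 = x_1 = 16, the sequence is eventually periodic: after a pre-period of length 1 it cycles with period 3.
For i ≥ 1, x_i depends only on (i - 1) mod 3. (500 - 1) mod 3 = 1, so x_{500} = x_2 = 32.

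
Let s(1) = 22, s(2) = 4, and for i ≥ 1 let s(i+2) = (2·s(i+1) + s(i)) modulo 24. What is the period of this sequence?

8

We have s(1) = 22; s(2) = 4; s(3) = 6; s(4) = 16; s(5) = 14; s(6) = 20; s(7) = 6; s(8) = 8; s(9) = 22; s(10) = 4.
Since (s(9), s(10)) = (s(1), s(2)) = (22, 4) (two consecutive terms determine the rest), the sequence is periodic with period 8.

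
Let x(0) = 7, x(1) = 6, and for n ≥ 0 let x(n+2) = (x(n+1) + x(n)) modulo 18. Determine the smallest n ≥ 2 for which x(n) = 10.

We have x(0) = 7, x(1) = 6, x(2) = 13, x(3) = 1, x(4) = 14, x(5) = 15, x(6) = 11, x(7) = 8, x(8) = 1, x(9) = 9, x(10) = 10, x(11) = 1, x(12) = 11, x(13) = 12, x(14) = 5, x(15) = 17, x(16) = 4, x(17) = 3, x(18) = 7, x(19) = 10, x(20) = 17, x(21) = 9, x(22) = 8, x(23) = 17, x(24) = 7, x(25) = 6.
Since (x(24), x(25)) = (x(0), x(1)) = (7, 6) (two consecutive terms determine the rest), the sequence is periodic with period 24.
The value 10 first appears (with n ≥ 2) at x(10).

10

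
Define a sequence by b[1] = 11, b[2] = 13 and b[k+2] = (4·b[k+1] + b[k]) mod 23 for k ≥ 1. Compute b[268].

Listing terms: b[1] = 11, b[2] = 13, b[3] = 17, b[4] = 12, b[5] = 19, b[6] = 19, b[7] = 3, b[8] = 8, b[9] = 12, b[10] = 10, b[11] = 6, b[12] = 11, b[13] = 4, b[14] = 4, b[15] = 20, b[16] = 15, b[17] = 11, b[18] = 13.
Since (b[17], b[18]) = (b[1], b[2]) = (11, 13) (two consecutive terms determine the rest), the sequence is periodic with period 16.
(268 - 1) mod 16 = 11, so b[268] = b[12] = 11.

11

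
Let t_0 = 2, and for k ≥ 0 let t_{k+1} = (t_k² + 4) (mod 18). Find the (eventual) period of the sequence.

3

t_0 = 2,  t_1 = 8,  t_2 = 14,  t_3 = 2.
Since t_3 = t_0 = 2, the sequence is periodic with period 3.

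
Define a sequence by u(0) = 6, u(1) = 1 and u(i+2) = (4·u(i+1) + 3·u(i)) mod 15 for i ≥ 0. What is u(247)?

7

u(0) = 6, u(1) = 1, u(2) = 7, u(3) = 1, u(4) = 10, u(5) = 13, u(6) = 7, u(7) = 7, u(8) = 4, u(9) = 7, u(10) = 10, u(11) = 1, u(12) = 4, u(13) = 4, u(14) = 13, u(15) = 4, u(16) = 10, u(17) = 7, u(18) = 13, u(19) = 13, u(20) = 1, u(21) = 13, u(22) = 10, u(23) = 4, u(24) = 1, u(25) = 1, u(26) = 7.
Since (u(25), u(26)) = (u(1), u(2)) = (1, 7) (two consecutive terms determine the rest), the sequence is eventually periodic: after a pre-period of length 1 it cycles with period 24.
For i ≥ 1, u(i) depends only on (i - 1) mod 24. (247 - 1) mod 24 = 6, so u(247) = u(7) = 7.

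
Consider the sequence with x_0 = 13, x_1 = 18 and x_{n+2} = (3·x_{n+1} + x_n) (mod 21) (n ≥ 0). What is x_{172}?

We have x_0 = 13; x_1 = 18; x_2 = 4; x_3 = 9; x_4 = 10; x_5 = 18; x_6 = 1; x_7 = 0; x_8 = 1; x_9 = 3; x_{10} = 10; x_{11} = 12; x_{12} = 4; x_{13} = 3; x_{14} = 13; x_{15} = 0; x_{16} = 13; x_{17} = 18.
The sequence repeats with period 16.
(172 - 0) mod 16 = 12, so x_{172} = x_{12} = 4.

4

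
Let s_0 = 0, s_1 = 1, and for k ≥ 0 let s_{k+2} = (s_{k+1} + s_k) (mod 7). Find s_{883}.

2

s_0 = 0; s_1 = 1; s_2 = 1; s_3 = 2; s_4 = 3; s_5 = 5; s_6 = 1; s_7 = 6; s_8 = 0; s_9 = 6; s_{10} = 6; s_{11} = 5; s_{12} = 4; s_{13} = 2; s_{14} = 6; s_{15} = 1; s_{16} = 0; s_{17} = 1.
Since (s_{16}, s_{17}) = (s_0, s_1) = (0, 1) (two consecutive terms determine the rest), the sequence is periodic with period 16.
(883 - 0) mod 16 = 3, so s_{883} = s_3 = 2.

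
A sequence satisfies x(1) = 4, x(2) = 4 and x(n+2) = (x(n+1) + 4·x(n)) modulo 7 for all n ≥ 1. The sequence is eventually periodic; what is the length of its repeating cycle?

48

x(1) = 4; x(2) = 4; x(3) = 6; x(4) = 1; x(5) = 4; x(6) = 1; x(7) = 3; x(8) = 0; x(9) = 5; x(10) = 5; x(11) = 4; x(12) = 3; x(13) = 5; x(14) = 3; x(15) = 2; x(16) = 0; x(17) = 1; x(18) = 1; x(19) = 5; x(20) = 2; x(21) = 1; x(22) = 2; x(23) = 6; x(24) = 0; x(25) = 3; x(26) = 3; x(27) = 1; x(28) = 6; x(29) = 3; x(30) = 6; x(31) = 4; x(32) = 0; x(33) = 2; x(34) = 2; x(35) = 3; x(36) = 4; x(37) = 2; x(38) = 4; x(39) = 5; x(40) = 0; x(41) = 6; x(42) = 6; x(43) = 2; x(44) = 5; x(45) = 6; x(46) = 5; x(47) = 1; x(48) = 0; x(49) = 4; x(50) = 4.
Since (x(49), x(50)) = (x(1), x(2)) = (4, 4) (two consecutive terms determine the rest), the sequence is periodic with period 48.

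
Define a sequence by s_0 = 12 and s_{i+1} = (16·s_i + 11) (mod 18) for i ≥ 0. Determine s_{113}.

s_0 = 12,  s_1 = 5,  s_2 = 1,  s_3 = 9,  s_4 = 11,  s_5 = 7,  s_6 = 15,  s_7 = 17,  s_8 = 13,  s_9 = 3,  s_{10} = 5.
Since s_{10} = s_1 = 5, the sequence is eventually periodic: after a pre-period of length 1 it cycles with period 9.
For i ≥ 1, s_i depends only on (i - 1) mod 9. (113 - 1) mod 9 = 4, so s_{113} = s_5 = 7.

7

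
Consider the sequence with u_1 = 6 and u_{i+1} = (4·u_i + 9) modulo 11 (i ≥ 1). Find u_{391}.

u_1 = 6,  u_2 = 0,  u_3 = 9,  u_4 = 1,  u_5 = 2,  u_6 = 6.
Since u_6 = u_1 = 6, the sequence is periodic with period 5.
(391 - 1) mod 5 = 0, so u_{391} = u_1 = 6.

6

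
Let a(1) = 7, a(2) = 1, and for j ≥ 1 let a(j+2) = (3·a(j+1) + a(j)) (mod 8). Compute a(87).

2

Computing terms: a(1) = 7,  a(2) = 1,  a(3) = 2,  a(4) = 7,  a(5) = 7,  a(6) = 4,  a(7) = 3,  a(8) = 5,  a(9) = 2,  a(10) = 3,  a(11) = 3,  a(12) = 4,  a(13) = 7,  a(14) = 1.
The sequence repeats with period 12.
So a(87) = a(1 + ((87-1) mod 12)) = a(3) = 2.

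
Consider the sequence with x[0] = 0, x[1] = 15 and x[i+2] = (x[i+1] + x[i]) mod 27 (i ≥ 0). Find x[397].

We have x[0] = 0,  x[1] = 15,  x[2] = 15,  x[3] = 3,  x[4] = 18,  x[5] = 21,  x[6] = 12,  x[7] = 6,  x[8] = 18,  x[9] = 24,  x[10] = 15,  x[11] = 12,  x[12] = 0,  x[13] = 12,  x[14] = 12,  x[15] = 24,  x[16] = 9,  x[17] = 6,  x[18] = 15,  x[19] = 21,  x[20] = 9,  x[21] = 3,  x[22] = 12,  x[23] = 15,  x[24] = 0,  x[25] = 15.
Since (x[24], x[25]) = (x[0], x[1]) = (0, 15) (two consecutive terms determine the rest), the sequence is periodic with period 24.
So x[397] = x[0 + ((397-0) mod 24)] = x[13] = 12.

12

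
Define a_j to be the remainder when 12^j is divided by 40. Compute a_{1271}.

8

a_1 = 12, a_2 = 24, a_3 = 8, a_4 = 16, a_5 = 32, a_6 = 24.
Since a_6 = a_2 = 24, the sequence is eventually periodic: after a pre-period of length 1 it cycles with period 4.
For j ≥ 2, a_j depends only on (j - 2) mod 4. (1271 - 2) mod 4 = 1, so a_{1271} = a_3 = 8.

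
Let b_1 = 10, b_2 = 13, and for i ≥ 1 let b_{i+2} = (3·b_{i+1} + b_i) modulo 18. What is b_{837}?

13

Listing terms: b_1 = 10; b_2 = 13; b_3 = 13; b_4 = 16; b_5 = 7; b_6 = 1; b_7 = 10; b_8 = 13.
Since (b_7, b_8) = (b_1, b_2) = (10, 13) (two consecutive terms determine the rest), the sequence is periodic with period 6.
So b_{837} = b_{1 + ((837-1) mod 6)} = b_3 = 13.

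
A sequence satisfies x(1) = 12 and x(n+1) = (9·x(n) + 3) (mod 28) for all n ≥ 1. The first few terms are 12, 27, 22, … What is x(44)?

13

x(1) = 12,  x(2) = 27,  x(3) = 22,  x(4) = 5,  x(5) = 20,  x(6) = 15,  x(7) = 26,  x(8) = 13,  x(9) = 8,  x(10) = 19,  x(11) = 6,  x(12) = 1,  x(13) = 12.
Since x(13) = x(1) = 12, the sequence is periodic with period 12.
(44 - 1) mod 12 = 7, so x(44) = x(8) = 13.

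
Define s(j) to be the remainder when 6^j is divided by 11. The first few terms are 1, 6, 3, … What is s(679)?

Listing terms: s(0) = 1; s(1) = 6; s(2) = 3; s(3) = 7; s(4) = 9; s(5) = 10; s(6) = 5; s(7) = 8; s(8) = 4; s(9) = 2; s(10) = 1.
The sequence repeats with period 10.
So s(679) = s(0 + ((679-0) mod 10)) = s(9) = 2.

2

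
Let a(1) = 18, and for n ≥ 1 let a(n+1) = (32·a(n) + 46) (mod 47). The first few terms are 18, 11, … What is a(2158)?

Listing terms: a(1) = 18, a(2) = 11, a(3) = 22, a(4) = 45, a(5) = 29, a(6) = 34, a(7) = 6, a(8) = 3, a(9) = 1, a(10) = 31, a(11) = 4, a(12) = 33, a(13) = 21, a(14) = 13, a(15) = 39, a(16) = 25, a(17) = 0, a(18) = 46, a(19) = 14, a(20) = 24, a(21) = 15, a(22) = 9, a(23) = 5, a(24) = 18.
The sequence repeats with period 23.
So a(2158) = a(1 + ((2158-1) mod 23)) = a(19) = 14.

14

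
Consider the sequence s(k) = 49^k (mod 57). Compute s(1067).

7

s(1) = 49, s(2) = 7, s(3) = 1, s(4) = 49.
The sequence repeats with period 3.
(1067 - 1) mod 3 = 1, so s(1067) = s(2) = 7.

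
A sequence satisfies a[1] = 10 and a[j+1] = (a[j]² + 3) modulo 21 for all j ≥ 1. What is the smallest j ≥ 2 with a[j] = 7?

We have a[1] = 10,  a[2] = 19,  a[3] = 7,  a[4] = 10.
Since a[4] = a[1] = 10, the sequence is periodic with period 3.
The value 7 first appears (with j ≥ 2) at a[3].

3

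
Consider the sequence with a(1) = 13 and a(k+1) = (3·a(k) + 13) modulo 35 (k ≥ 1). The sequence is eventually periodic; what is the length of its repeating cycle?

12

We have a(1) = 13, a(2) = 17, a(3) = 29, a(4) = 30, a(5) = 33, a(6) = 7, a(7) = 34, a(8) = 10, a(9) = 8, a(10) = 2, a(11) = 19, a(12) = 0, a(13) = 13.
Since a(13) = a(1) = 13, the sequence is periodic with period 12.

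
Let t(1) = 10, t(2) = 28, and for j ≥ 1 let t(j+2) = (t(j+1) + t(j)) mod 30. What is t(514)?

4

Listing terms: t(1) = 10, t(2) = 28, t(3) = 8, t(4) = 6, t(5) = 14, t(6) = 20, t(7) = 4, t(8) = 24, t(9) = 28, t(10) = 22, t(11) = 20, t(12) = 12, t(13) = 2, t(14) = 14, t(15) = 16, t(16) = 0, t(17) = 16, t(18) = 16, t(19) = 2, t(20) = 18, t(21) = 20, t(22) = 8, t(23) = 28, t(24) = 6, t(25) = 4, t(26) = 10, t(27) = 14, t(28) = 24, t(29) = 8, t(30) = 2, t(31) = 10, t(32) = 12, t(33) = 22, t(34) = 4, t(35) = 26, t(36) = 0, t(37) = 26, t(38) = 26, t(39) = 22, t(40) = 18, t(41) = 10, t(42) = 28.
Since (t(41), t(42)) = (t(1), t(2)) = (10, 28) (two consecutive terms determine the rest), the sequence is periodic with period 40.
So t(514) = t(1 + ((514-1) mod 40)) = t(34) = 4.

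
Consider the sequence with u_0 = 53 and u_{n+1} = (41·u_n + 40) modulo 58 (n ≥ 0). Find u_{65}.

Listing terms: u_0 = 53; u_1 = 9; u_2 = 3; u_3 = 47; u_4 = 53.
Since u_4 = u_0 = 53, the sequence is periodic with period 4.
So u_{65} = u_{0 + ((65-0) mod 4)} = u_1 = 9.

9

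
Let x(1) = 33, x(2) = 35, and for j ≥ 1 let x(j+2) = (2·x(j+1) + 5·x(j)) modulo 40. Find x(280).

x(1) = 33,  x(2) = 35,  x(3) = 35,  x(4) = 5,  x(5) = 25,  x(6) = 35,  x(7) = 35.
Since (x(6), x(7)) = (x(2), x(3)) = (35, 35) (two consecutive terms determine the rest), the sequence is eventually periodic: after a pre-period of length 1 it cycles with period 4.
For j ≥ 2, x(j) depends only on (j - 2) mod 4. (280 - 2) mod 4 = 2, so x(280) = x(4) = 5.

5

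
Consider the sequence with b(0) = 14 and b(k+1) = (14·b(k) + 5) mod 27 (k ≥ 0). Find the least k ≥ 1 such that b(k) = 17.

4

Listing terms: b(0) = 14; b(1) = 12; b(2) = 11; b(3) = 24; b(4) = 17; b(5) = 0; b(6) = 5; b(7) = 21; b(8) = 2; b(9) = 6; b(10) = 8; b(11) = 9; b(12) = 23; b(13) = 3; b(14) = 20; b(15) = 15; b(16) = 26; b(17) = 18; b(18) = 14.
Since b(18) = b(0) = 14, the sequence is periodic with period 18.
The value 17 first appears (with k ≥ 1) at b(4).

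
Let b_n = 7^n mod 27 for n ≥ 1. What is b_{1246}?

25

Computing terms: b_1 = 7; b_2 = 22; b_3 = 19; b_4 = 25; b_5 = 13; b_6 = 10; b_7 = 16; b_8 = 4; b_9 = 1; b_{10} = 7.
Since b_{10} = b_1 = 7, the sequence is periodic with period 9.
(1246 - 1) mod 9 = 3, so b_{1246} = b_4 = 25.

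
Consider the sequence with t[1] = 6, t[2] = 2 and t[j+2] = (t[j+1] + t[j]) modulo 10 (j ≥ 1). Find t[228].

Computing terms: t[1] = 6; t[2] = 2; t[3] = 8; t[4] = 0; t[5] = 8; t[6] = 8; t[7] = 6; t[8] = 4; t[9] = 0; t[10] = 4; t[11] = 4; t[12] = 8; t[13] = 2; t[14] = 0; t[15] = 2; t[16] = 2; t[17] = 4; t[18] = 6; t[19] = 0; t[20] = 6; t[21] = 6; t[22] = 2.
The sequence repeats with period 20.
So t[228] = t[1 + ((228-1) mod 20)] = t[8] = 4.

4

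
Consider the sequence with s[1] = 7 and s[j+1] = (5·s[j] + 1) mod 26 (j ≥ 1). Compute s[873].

s[1] = 7,  s[2] = 10,  s[3] = 25,  s[4] = 22,  s[5] = 7.
The sequence repeats with period 4.
(873 - 1) mod 4 = 0, so s[873] = s[1] = 7.

7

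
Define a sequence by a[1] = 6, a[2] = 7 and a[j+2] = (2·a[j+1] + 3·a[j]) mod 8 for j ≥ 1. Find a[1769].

Listing terms: a[1] = 6, a[2] = 7, a[3] = 0, a[4] = 5, a[5] = 2, a[6] = 3, a[7] = 4, a[8] = 1, a[9] = 6, a[10] = 7.
The sequence repeats with period 8.
So a[1769] = a[1 + ((1769-1) mod 8)] = a[1] = 6.

6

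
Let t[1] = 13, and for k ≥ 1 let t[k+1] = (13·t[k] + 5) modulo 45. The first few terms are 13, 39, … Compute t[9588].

Computing terms: t[1] = 13,  t[2] = 39,  t[3] = 17,  t[4] = 1,  t[5] = 18,  t[6] = 14,  t[7] = 7,  t[8] = 6,  t[9] = 38,  t[10] = 4,  t[11] = 12,  t[12] = 26,  t[13] = 28,  t[14] = 9,  t[15] = 32,  t[16] = 16,  t[17] = 33,  t[18] = 29,  t[19] = 22,  t[20] = 21,  t[21] = 8,  t[22] = 19,  t[23] = 27,  t[24] = 41,  t[25] = 43,  t[26] = 24,  t[27] = 2,  t[28] = 31,  t[29] = 3,  t[30] = 44,  t[31] = 37,  t[32] = 36,  t[33] = 23,  t[34] = 34,  t[35] = 42,  t[36] = 11,  t[37] = 13.
Since t[37] = t[1] = 13, the sequence is periodic with period 36.
So t[9588] = t[1 + ((9588-1) mod 36)] = t[12] = 26.

26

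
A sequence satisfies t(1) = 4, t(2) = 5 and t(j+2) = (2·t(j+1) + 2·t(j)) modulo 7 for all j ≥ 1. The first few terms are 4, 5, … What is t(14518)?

6

We have t(1) = 4,  t(2) = 5,  t(3) = 4,  t(4) = 4,  t(5) = 2,  t(6) = 5,  t(7) = 0,  t(8) = 3,  t(9) = 6,  t(10) = 4,  t(11) = 6,  t(12) = 6,  t(13) = 3,  t(14) = 4,  t(15) = 0,  t(16) = 1,  t(17) = 2,  t(18) = 6,  t(19) = 2,  t(20) = 2,  t(21) = 1,  t(22) = 6,  t(23) = 0,  t(24) = 5,  t(25) = 3,  t(26) = 2,  t(27) = 3,  t(28) = 3,  t(29) = 5,  t(30) = 2,  t(31) = 0,  t(32) = 4,  t(33) = 1,  t(34) = 3,  t(35) = 1,  t(36) = 1,  t(37) = 4,  t(38) = 3,  t(39) = 0,  t(40) = 6,  t(41) = 5,  t(42) = 1,  t(43) = 5,  t(44) = 5,  t(45) = 6,  t(46) = 1,  t(47) = 0,  t(48) = 2,  t(49) = 4,  t(50) = 5.
The sequence repeats with period 48.
(14518 - 1) mod 48 = 21, so t(14518) = t(22) = 6.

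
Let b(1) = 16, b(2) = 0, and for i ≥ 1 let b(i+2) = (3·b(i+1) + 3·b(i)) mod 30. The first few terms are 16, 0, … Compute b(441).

Computing terms: b(1) = 16; b(2) = 0; b(3) = 18; b(4) = 24; b(5) = 6; b(6) = 0; b(7) = 18.
Since (b(6), b(7)) = (b(2), b(3)) = (0, 18) (two consecutive terms determine the rest), the sequence is eventually periodic: after a pre-period of length 1 it cycles with period 4.
For i ≥ 2, b(i) depends only on (i - 2) mod 4. (441 - 2) mod 4 = 3, so b(441) = b(5) = 6.

6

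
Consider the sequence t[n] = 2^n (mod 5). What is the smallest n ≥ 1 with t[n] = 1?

4

We have t[0] = 1,  t[1] = 2,  t[2] = 4,  t[3] = 3,  t[4] = 1.
The sequence repeats with period 4.
The value 1 next appears (with n ≥ 1) at t[4].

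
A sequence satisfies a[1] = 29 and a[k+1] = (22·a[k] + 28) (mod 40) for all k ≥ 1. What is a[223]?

a[1] = 29; a[2] = 26; a[3] = 0; a[4] = 28; a[5] = 4; a[6] = 36; a[7] = 20; a[8] = 28.
Since a[8] = a[4] = 28, the sequence is eventually periodic: after a pre-period of length 3 it cycles with period 4.
For k ≥ 4, a[k] depends only on (k - 4) mod 4. (223 - 4) mod 4 = 3, so a[223] = a[7] = 20.

20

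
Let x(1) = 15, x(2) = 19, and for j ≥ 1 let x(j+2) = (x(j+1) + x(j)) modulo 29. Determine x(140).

4

We have x(1) = 15,  x(2) = 19,  x(3) = 5,  x(4) = 24,  x(5) = 0,  x(6) = 24,  x(7) = 24,  x(8) = 19,  x(9) = 14,  x(10) = 4,  x(11) = 18,  x(12) = 22,  x(13) = 11,  x(14) = 4,  x(15) = 15,  x(16) = 19.
Since (x(15), x(16)) = (x(1), x(2)) = (15, 19) (two consecutive terms determine the rest), the sequence is periodic with period 14.
So x(140) = x(1 + ((140-1) mod 14)) = x(14) = 4.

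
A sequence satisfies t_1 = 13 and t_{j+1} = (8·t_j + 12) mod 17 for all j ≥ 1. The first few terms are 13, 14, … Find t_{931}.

Computing terms: t_1 = 13,  t_2 = 14,  t_3 = 5,  t_4 = 1,  t_5 = 3,  t_6 = 2,  t_7 = 11,  t_8 = 15,  t_9 = 13.
The sequence repeats with period 8.
(931 - 1) mod 8 = 2, so t_{931} = t_3 = 5.

5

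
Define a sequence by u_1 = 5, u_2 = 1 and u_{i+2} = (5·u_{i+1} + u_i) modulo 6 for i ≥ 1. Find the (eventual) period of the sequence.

24

Computing terms: u_1 = 5, u_2 = 1, u_3 = 4, u_4 = 3, u_5 = 1, u_6 = 2, u_7 = 5, u_8 = 3, u_9 = 2, u_{10} = 1, u_{11} = 1, u_{12} = 0, u_{13} = 1, u_{14} = 5, u_{15} = 2, u_{16} = 3, u_{17} = 5, u_{18} = 4, u_{19} = 1, u_{20} = 3, u_{21} = 4, u_{22} = 5, u_{23} = 5, u_{24} = 0, u_{25} = 5, u_{26} = 1.
The sequence repeats with period 24.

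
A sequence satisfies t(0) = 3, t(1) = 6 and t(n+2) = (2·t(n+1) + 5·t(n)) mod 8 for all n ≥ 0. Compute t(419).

4

Computing terms: t(0) = 3; t(1) = 6; t(2) = 3; t(3) = 4; t(4) = 7; t(5) = 2; t(6) = 7; t(7) = 0; t(8) = 3; t(9) = 6.
Since (t(8), t(9)) = (t(0), t(1)) = (3, 6) (two consecutive terms determine the rest), the sequence is periodic with period 8.
So t(419) = t(0 + ((419-0) mod 8)) = t(3) = 4.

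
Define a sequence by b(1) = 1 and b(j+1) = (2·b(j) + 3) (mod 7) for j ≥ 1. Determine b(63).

Computing terms: b(1) = 1; b(2) = 5; b(3) = 6; b(4) = 1.
Since b(4) = b(1) = 1, the sequence is periodic with period 3.
So b(63) = b(1 + ((63-1) mod 3)) = b(3) = 6.

6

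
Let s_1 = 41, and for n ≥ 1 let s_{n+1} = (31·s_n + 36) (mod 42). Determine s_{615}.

We have s_1 = 41,  s_2 = 5,  s_3 = 23,  s_4 = 35,  s_5 = 29,  s_6 = 11,  s_7 = 41.
Since s_7 = s_1 = 41, the sequence is periodic with period 6.
(615 - 1) mod 6 = 2, so s_{615} = s_3 = 23.

23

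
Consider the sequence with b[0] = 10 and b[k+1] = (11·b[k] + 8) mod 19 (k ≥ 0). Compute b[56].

We have b[0] = 10,  b[1] = 4,  b[2] = 14,  b[3] = 10.
Since b[3] = b[0] = 10, the sequence is periodic with period 3.
So b[56] = b[0 + ((56-0) mod 3)] = b[2] = 14.

14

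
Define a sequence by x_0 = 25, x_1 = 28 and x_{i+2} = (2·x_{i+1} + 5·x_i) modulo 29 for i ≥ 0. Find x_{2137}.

x_0 = 25,  x_1 = 28,  x_2 = 7,  x_3 = 9,  x_4 = 24,  x_5 = 6,  x_6 = 16,  x_7 = 4,  x_8 = 1,  x_9 = 22,  x_{10} = 20,  x_{11} = 5,  x_{12} = 23,  x_{13} = 13,  x_{14} = 25,  x_{15} = 28.
The sequence repeats with period 14.
(2137 - 0) mod 14 = 9, so x_{2137} = x_9 = 22.

22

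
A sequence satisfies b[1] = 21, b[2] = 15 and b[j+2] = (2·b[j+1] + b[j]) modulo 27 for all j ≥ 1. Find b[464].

9

b[1] = 21, b[2] = 15, b[3] = 24, b[4] = 9, b[5] = 15, b[6] = 12, b[7] = 12, b[8] = 9, b[9] = 3, b[10] = 15, b[11] = 6, b[12] = 0, b[13] = 6, b[14] = 12, b[15] = 3, b[16] = 18, b[17] = 12, b[18] = 15, b[19] = 15, b[20] = 18, b[21] = 24, b[22] = 12, b[23] = 21, b[24] = 0, b[25] = 21, b[26] = 15.
Since (b[25], b[26]) = (b[1], b[2]) = (21, 15) (two consecutive terms determine the rest), the sequence is periodic with period 24.
So b[464] = b[1 + ((464-1) mod 24)] = b[8] = 9.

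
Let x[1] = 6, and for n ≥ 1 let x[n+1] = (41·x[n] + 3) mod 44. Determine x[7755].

8

Computing terms: x[1] = 6,  x[2] = 29,  x[3] = 4,  x[4] = 35,  x[5] = 30,  x[6] = 1,  x[7] = 0,  x[8] = 3,  x[9] = 38,  x[10] = 21,  x[11] = 28,  x[12] = 7,  x[13] = 26,  x[14] = 13,  x[15] = 8,  x[16] = 23,  x[17] = 22,  x[18] = 25,  x[19] = 16,  x[20] = 43,  x[21] = 6.
The sequence repeats with period 20.
(7755 - 1) mod 20 = 14, so x[7755] = x[15] = 8.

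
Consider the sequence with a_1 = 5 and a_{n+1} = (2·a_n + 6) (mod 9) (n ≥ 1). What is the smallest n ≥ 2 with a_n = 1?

Listing terms: a_1 = 5; a_2 = 7; a_3 = 2; a_4 = 1; a_5 = 8; a_6 = 4; a_7 = 5.
The sequence repeats with period 6.
The value 1 first appears (with n ≥ 2) at a_4.

4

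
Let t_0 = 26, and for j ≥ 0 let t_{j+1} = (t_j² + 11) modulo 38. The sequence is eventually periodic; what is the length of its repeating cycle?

6

Computing terms: t_0 = 26, t_1 = 3, t_2 = 20, t_3 = 31, t_4 = 22, t_5 = 1, t_6 = 12, t_7 = 3.
Since t_7 = t_1 = 3, the sequence is eventually periodic: after a pre-period of length 1 it cycles with period 6.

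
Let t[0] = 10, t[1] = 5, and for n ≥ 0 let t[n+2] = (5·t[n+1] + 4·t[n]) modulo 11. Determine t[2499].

3

Listing terms: t[0] = 10,  t[1] = 5,  t[2] = 10,  t[3] = 4,  t[4] = 5,  t[5] = 8,  t[6] = 5,  t[7] = 2,  t[8] = 8,  t[9] = 4,  t[10] = 8,  t[11] = 1,  t[12] = 4,  t[13] = 2,  t[14] = 4,  t[15] = 6,  t[16] = 2,  t[17] = 1,  t[18] = 2,  t[19] = 3,  t[20] = 1,  t[21] = 6,  t[22] = 1,  t[23] = 7,  t[24] = 6,  t[25] = 3,  t[26] = 6,  t[27] = 9,  t[28] = 3,  t[29] = 7,  t[30] = 3,  t[31] = 10,  t[32] = 7,  t[33] = 9,  t[34] = 7,  t[35] = 5,  t[36] = 9,  t[37] = 10,  t[38] = 9,  t[39] = 8,  t[40] = 10,  t[41] = 5.
The sequence repeats with period 40.
So t[2499] = t[0 + ((2499-0) mod 40)] = t[19] = 3.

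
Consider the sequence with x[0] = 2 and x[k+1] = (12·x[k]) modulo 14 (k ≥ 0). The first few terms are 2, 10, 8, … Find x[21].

x[0] = 2,  x[1] = 10,  x[2] = 8,  x[3] = 12,  x[4] = 4,  x[5] = 6,  x[6] = 2.
Since x[6] = x[0] = 2, the sequence is periodic with period 6.
(21 - 0) mod 6 = 3, so x[21] = x[3] = 12.

12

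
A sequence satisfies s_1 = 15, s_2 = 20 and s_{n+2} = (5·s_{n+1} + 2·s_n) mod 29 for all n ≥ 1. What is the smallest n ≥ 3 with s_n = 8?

9

Computing terms: s_1 = 15; s_2 = 20; s_3 = 14; s_4 = 23; s_5 = 27; s_6 = 7; s_7 = 2; s_8 = 24; s_9 = 8; s_{10} = 1; s_{11} = 21; s_{12} = 20; s_{13} = 26; s_{14} = 25; s_{15} = 3; s_{16} = 7; s_{17} = 12; s_{18} = 16; s_{19} = 17; s_{20} = 1; s_{21} = 10; s_{22} = 23; s_{23} = 19; s_{24} = 25; s_{25} = 18; s_{26} = 24; s_{27} = 11; s_{28} = 16; s_{29} = 15; s_{30} = 20.
The sequence repeats with period 28.
The value 8 first appears (with n ≥ 3) at s_9.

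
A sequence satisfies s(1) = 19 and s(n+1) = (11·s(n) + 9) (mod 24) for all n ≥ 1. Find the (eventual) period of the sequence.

4

s(1) = 19,  s(2) = 2,  s(3) = 7,  s(4) = 14,  s(5) = 19.
The sequence repeats with period 4.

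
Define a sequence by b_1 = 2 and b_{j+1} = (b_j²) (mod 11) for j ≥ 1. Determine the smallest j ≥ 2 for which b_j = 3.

4

We have b_1 = 2,  b_2 = 4,  b_3 = 5,  b_4 = 3,  b_5 = 9,  b_6 = 4.
Since b_6 = b_2 = 4, the sequence is eventually periodic: after a pre-period of length 1 it cycles with period 4.
The value 3 first appears (with j ≥ 2) at b_4.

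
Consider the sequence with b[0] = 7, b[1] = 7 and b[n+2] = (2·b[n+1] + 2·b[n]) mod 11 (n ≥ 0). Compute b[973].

Listing terms: b[0] = 7, b[1] = 7, b[2] = 6, b[3] = 4, b[4] = 9, b[5] = 4, b[6] = 4, b[7] = 5, b[8] = 7, b[9] = 2, b[10] = 7, b[11] = 7.
The sequence repeats with period 10.
So b[973] = b[0 + ((973-0) mod 10)] = b[3] = 4.

4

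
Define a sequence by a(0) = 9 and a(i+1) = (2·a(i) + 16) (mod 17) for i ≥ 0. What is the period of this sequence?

a(0) = 9, a(1) = 0, a(2) = 16, a(3) = 14, a(4) = 10, a(5) = 2, a(6) = 3, a(7) = 5, a(8) = 9.
Since a(8) = a(0) = 9, the sequence is periodic with period 8.

8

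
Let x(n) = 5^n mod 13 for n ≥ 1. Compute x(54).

12

We have x(1) = 5,  x(2) = 12,  x(3) = 8,  x(4) = 1,  x(5) = 5.
Since x(5) = x(1) = 5, the sequence is periodic with period 4.
So x(54) = x(1 + ((54-1) mod 4)) = x(2) = 12.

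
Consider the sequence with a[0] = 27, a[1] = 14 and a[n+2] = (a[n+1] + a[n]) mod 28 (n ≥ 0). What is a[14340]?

19

Listing terms: a[0] = 27; a[1] = 14; a[2] = 13; a[3] = 27; a[4] = 12; a[5] = 11; a[6] = 23; a[7] = 6; a[8] = 1; a[9] = 7; a[10] = 8; a[11] = 15; a[12] = 23; a[13] = 10; a[14] = 5; a[15] = 15; a[16] = 20; a[17] = 7; a[18] = 27; a[19] = 6; a[20] = 5; a[21] = 11; a[22] = 16; a[23] = 27; a[24] = 15; a[25] = 14; a[26] = 1; a[27] = 15; a[28] = 16; a[29] = 3; a[30] = 19; a[31] = 22; a[32] = 13; a[33] = 7; a[34] = 20; a[35] = 27; a[36] = 19; a[37] = 18; a[38] = 9; a[39] = 27; a[40] = 8; a[41] = 7; a[42] = 15; a[43] = 22; a[44] = 9; a[45] = 3; a[46] = 12; a[47] = 15; a[48] = 27; a[49] = 14.
The sequence repeats with period 48.
(14340 - 0) mod 48 = 36, so a[14340] = a[36] = 19.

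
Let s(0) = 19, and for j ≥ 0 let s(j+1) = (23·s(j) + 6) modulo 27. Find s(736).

s(0) = 19,  s(1) = 11,  s(2) = 16,  s(3) = 23,  s(4) = 22,  s(5) = 26,  s(6) = 10,  s(7) = 20,  s(8) = 7,  s(9) = 5,  s(10) = 13,  s(11) = 8,  s(12) = 1,  s(13) = 2,  s(14) = 25,  s(15) = 14,  s(16) = 4,  s(17) = 17,  s(18) = 19.
Since s(18) = s(0) = 19, the sequence is periodic with period 18.
(736 - 0) mod 18 = 16, so s(736) = s(16) = 4.

4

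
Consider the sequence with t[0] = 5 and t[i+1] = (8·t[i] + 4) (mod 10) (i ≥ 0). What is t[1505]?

Listing terms: t[0] = 5; t[1] = 4; t[2] = 6; t[3] = 2; t[4] = 0; t[5] = 4.
Since t[5] = t[1] = 4, the sequence is eventually periodic: after a pre-period of length 1 it cycles with period 4.
For i ≥ 1, t[i] depends only on (i - 1) mod 4. (1505 - 1) mod 4 = 0, so t[1505] = t[1] = 4.

4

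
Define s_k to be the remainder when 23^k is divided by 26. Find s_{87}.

25

Listing terms: s_0 = 1,  s_1 = 23,  s_2 = 9,  s_3 = 25,  s_4 = 3,  s_5 = 17,  s_6 = 1.
The sequence repeats with period 6.
(87 - 0) mod 6 = 3, so s_{87} = s_3 = 25.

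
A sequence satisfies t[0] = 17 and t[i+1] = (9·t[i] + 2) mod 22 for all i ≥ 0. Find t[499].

t[0] = 17,  t[1] = 1,  t[2] = 11,  t[3] = 13,  t[4] = 9,  t[5] = 17.
Since t[5] = t[0] = 17, the sequence is periodic with period 5.
So t[499] = t[0 + ((499-0) mod 5)] = t[4] = 9.

9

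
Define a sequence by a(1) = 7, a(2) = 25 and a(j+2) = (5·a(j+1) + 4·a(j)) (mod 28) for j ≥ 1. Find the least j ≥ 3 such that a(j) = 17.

Listing terms: a(1) = 7; a(2) = 25; a(3) = 13; a(4) = 25; a(5) = 9; a(6) = 5; a(7) = 5; a(8) = 17; a(9) = 21; a(10) = 5; a(11) = 25; a(12) = 5; a(13) = 13; a(14) = 1; a(15) = 1; a(16) = 9; a(17) = 21; a(18) = 1; a(19) = 5; a(20) = 1; a(21) = 25; a(22) = 17; a(23) = 17; a(24) = 13; a(25) = 21; a(26) = 17; a(27) = 1; a(28) = 17; a(29) = 5; a(30) = 9; a(31) = 9; a(32) = 25; a(33) = 21; a(34) = 9; a(35) = 17; a(36) = 9; a(37) = 1; a(38) = 13; a(39) = 13; a(40) = 5; a(41) = 21; a(42) = 13; a(43) = 9; a(44) = 13; a(45) = 17; a(46) = 25; a(47) = 25; a(48) = 1; a(49) = 21; a(50) = 25; a(51) = 13.
Since (a(50), a(51)) = (a(2), a(3)) = (25, 13) (two consecutive terms determine the rest), the sequence is eventually periodic: after a pre-period of length 1 it cycles with period 48.
The value 17 first appears (with j ≥ 3) at a(8).

8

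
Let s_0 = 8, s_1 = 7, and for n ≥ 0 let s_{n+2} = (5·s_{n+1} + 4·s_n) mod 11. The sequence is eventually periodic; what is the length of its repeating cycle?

40

Listing terms: s_0 = 8,  s_1 = 7,  s_2 = 1,  s_3 = 0,  s_4 = 4,  s_5 = 9,  s_6 = 6,  s_7 = 0,  s_8 = 2,  s_9 = 10,  s_{10} = 3,  s_{11} = 0,  s_{12} = 1,  s_{13} = 5,  s_{14} = 7,  s_{15} = 0,  s_{16} = 6,  s_{17} = 8,  s_{18} = 9,  s_{19} = 0,  s_{20} = 3,  s_{21} = 4,  s_{22} = 10,  s_{23} = 0,  s_{24} = 7,  s_{25} = 2,  s_{26} = 5,  s_{27} = 0,  s_{28} = 9,  s_{29} = 1,  s_{30} = 8,  s_{31} = 0,  s_{32} = 10,  s_{33} = 6,  s_{34} = 4,  s_{35} = 0,  s_{36} = 5,  s_{37} = 3,  s_{38} = 2,  s_{39} = 0,  s_{40} = 8,  s_{41} = 7.
The sequence repeats with period 40.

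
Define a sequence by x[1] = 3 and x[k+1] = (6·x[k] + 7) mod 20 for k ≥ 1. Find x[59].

x[1] = 3, x[2] = 5, x[3] = 17, x[4] = 9, x[5] = 1, x[6] = 13, x[7] = 5.
Since x[7] = x[2] = 5, the sequence is eventually periodic: after a pre-period of length 1 it cycles with period 5.
For k ≥ 2, x[k] depends only on (k - 2) mod 5. (59 - 2) mod 5 = 2, so x[59] = x[4] = 9.

9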